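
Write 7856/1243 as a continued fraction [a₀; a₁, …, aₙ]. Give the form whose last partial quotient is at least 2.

7856 = 6×1243 + 398
1243 = 3×398 + 49
398 = 8×49 + 6
49 = 8×6 + 1
6 = 6×1 + 0  (stop)
So 7856/1243 = [6; 3, 8, 8, 6].

[6; 3, 8, 8, 6]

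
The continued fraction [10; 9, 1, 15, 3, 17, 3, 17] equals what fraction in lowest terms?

Using pₖ = aₖpₖ₋₁ + pₖ₋₂ and qₖ = aₖqₖ₋₁ + qₖ₋₂:
  k=0: a=10, p=10, q=1
  k=1: a=9, p=91, q=9
  k=2: a=1, p=101, q=10
  k=3: a=15, p=1606, q=159
  k=4: a=3, p=4919, q=487
  k=5: a=17, p=85229, q=8438
  k=6: a=3, p=260606, q=25801
  k=7: a=17, p=4515531, q=447055

4515531/447055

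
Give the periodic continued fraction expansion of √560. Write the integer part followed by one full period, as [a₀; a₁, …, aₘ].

a₀ = ⌊√560⌋ = 23.

[23; 1, 1, 1, 46]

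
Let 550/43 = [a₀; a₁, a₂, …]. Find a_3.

550 = 12·43 + 34   →  a_0 = 12
43 = 1·34 + 9   →  a_1 = 1
34 = 3·9 + 7   →  a_2 = 3
9 = 1·7 + 2   →  a_3 = 1

1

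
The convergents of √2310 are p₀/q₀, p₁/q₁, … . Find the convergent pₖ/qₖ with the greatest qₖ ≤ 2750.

73872/1537

√2310 = [48; 16, 96, …] (period length 2).
Convergents:
  p_0/q_0 = 48/1
  p_1/q_1 = 769/16
  p_2/q_2 = 73872/1537
  p_3/q_3 = 1182721/24608
q_2 = 1537 ≤ 2750 < 24608 = q_3, so the answer is 73872/1537.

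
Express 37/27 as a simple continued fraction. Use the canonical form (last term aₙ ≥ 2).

37 = 1*27 + 10
27 = 2*10 + 7
10 = 1*7 + 3
7 = 2*3 + 1
3 = 3*1 + 0  (stop)
So 37/27 = [1; 2, 1, 2, 3].

[1; 2, 1, 2, 3]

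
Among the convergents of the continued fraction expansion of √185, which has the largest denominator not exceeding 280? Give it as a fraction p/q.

3686/271

√185 = [13; 1, 1, 1, 1, 26, …] (period length 5).
Convergents:
  p_0/q_0 = 13/1
  p_1/q_1 = 14/1
  p_2/q_2 = 27/2
  p_3/q_3 = 41/3
  p_4/q_4 = 68/5
  p_5/q_5 = 1809/133
  p_6/q_6 = 1877/138
  p_7/q_7 = 3686/271
  p_8/q_8 = 5563/409
q_7 = 271 ≤ 280 < 409 = q_8, so the answer is 3686/271.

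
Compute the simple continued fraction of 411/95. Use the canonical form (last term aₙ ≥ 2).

[4; 3, 15, 2]

411 = 4*95 + 31
95 = 3*31 + 2
31 = 15*2 + 1
2 = 2*1 + 0  (stop)
So 411/95 = [4; 3, 15, 2].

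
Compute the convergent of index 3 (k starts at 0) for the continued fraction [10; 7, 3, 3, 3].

Using pₖ = aₖpₖ₋₁ + pₖ₋₂, qₖ = aₖqₖ₋₁ + qₖ₋₂ (with p₋₁=1, p₋₂=0, q₋₁=0, q₋₂=1):
  k=0: a=10, p=10, q=1
  k=1: a=7, p=71, q=7
  k=2: a=3, p=223, q=22
  k=3: a=3, p=740, q=73

740/73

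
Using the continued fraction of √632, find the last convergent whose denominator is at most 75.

1081/43

√632 = [25; 7, 6, 7, 50, …] (period length 4).
Convergents:
  p_0/q_0 = 25/1
  p_1/q_1 = 176/7
  p_2/q_2 = 1081/43
  p_3/q_3 = 7743/308
q_2 = 43 ≤ 75 < 308 = q_3, so the answer is 1081/43.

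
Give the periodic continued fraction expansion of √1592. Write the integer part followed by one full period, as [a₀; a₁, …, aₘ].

[39; 1, 8, 1, 78]

a₀ = ⌊√1592⌋ = 39.
With m₀=0, d₀=1 and mₖ₊₁ = dₖaₖ − mₖ, dₖ₊₁ = (n − mₖ₊₁²)/dₖ, aₖ₊₁ = ⌊(a₀+mₖ₊₁)/dₖ₊₁⌋:
  k=1: m=39, d=71, a=1
  k=2: m=32, d=8, a=8
  k=3: m=32, d=71, a=1
  k=4: m=39, d=1, a=78
d=1 and a=2a₀=78 at k=4, so the next step gives (m, d) = (39, 71) again — its k=1 value — and the period has length 4.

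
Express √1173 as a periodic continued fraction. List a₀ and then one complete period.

a₀ = ⌊√1173⌋ = 34.

[34; 4, 68]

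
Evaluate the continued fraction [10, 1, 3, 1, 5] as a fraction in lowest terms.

313/29

Using pₖ = aₖpₖ₋₁ + pₖ₋₂ and qₖ = aₖqₖ₋₁ + qₖ₋₂:
  k=0: a=10, p=10, q=1
  k=1: a=1, p=11, q=1
  k=2: a=3, p=43, q=4
  k=3: a=1, p=54, q=5
  k=4: a=5, p=313, q=29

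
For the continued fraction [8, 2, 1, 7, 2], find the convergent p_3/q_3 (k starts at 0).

192/23

Using pₖ = aₖpₖ₋₁ + pₖ₋₂, qₖ = aₖqₖ₋₁ + qₖ₋₂ (with p₋₁=1, p₋₂=0, q₋₁=0, q₋₂=1):
  k=0: a=8, p=8, q=1
  k=1: a=2, p=17, q=2
  k=2: a=1, p=25, q=3
  k=3: a=7, p=192, q=23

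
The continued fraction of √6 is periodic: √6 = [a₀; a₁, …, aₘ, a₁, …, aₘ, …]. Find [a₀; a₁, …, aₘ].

a₀ = ⌊√6⌋ = 2.
With m₀=0, d₀=1 and mₖ₊₁ = dₖaₖ − mₖ, dₖ₊₁ = (n − mₖ₊₁²)/dₖ, aₖ₊₁ = ⌊(a₀+mₖ₊₁)/dₖ₊₁⌋:
  k=1: m=2, d=2, a=2
  k=2: m=2, d=1, a=4
d=1 and a=2a₀=4 at k=2, so the next step gives (m, d) = (2, 2) again — its k=1 value — and the period has length 2.

[2; 2, 4]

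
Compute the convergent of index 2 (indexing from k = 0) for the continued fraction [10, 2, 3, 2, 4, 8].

73/7

Using pₖ = aₖpₖ₋₁ + pₖ₋₂, qₖ = aₖqₖ₋₁ + qₖ₋₂ (with p₋₁=1, p₋₂=0, q₋₁=0, q₋₂=1):
  k=0: a=10, p=10, q=1
  k=1: a=2, p=21, q=2
  k=2: a=3, p=73, q=7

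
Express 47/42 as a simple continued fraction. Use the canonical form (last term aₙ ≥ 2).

47 = 1·42 + 5
42 = 8·5 + 2
5 = 2·2 + 1
2 = 2·1 + 0  (stop)
So 47/42 = [1; 8, 2, 2].

[1; 8, 2, 2]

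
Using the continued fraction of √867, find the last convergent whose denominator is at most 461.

7744/263

√867 = [29; 2, 4, 29, 4, 2, 58, …] (period length 6).
Convergents:
  p_0/q_0 = 29/1
  p_1/q_1 = 59/2
  p_2/q_2 = 265/9
  p_3/q_3 = 7744/263
  p_4/q_4 = 31241/1061
q_3 = 263 ≤ 461 < 1061 = q_4, so the answer is 7744/263.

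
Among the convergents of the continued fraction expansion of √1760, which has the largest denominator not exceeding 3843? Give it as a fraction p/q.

√1760 = [41; 1, 19, 1, 82, …] (period length 4).
Convergents:
  p_0/q_0 = 41/1
  p_1/q_1 = 42/1
  p_2/q_2 = 839/20
  p_3/q_3 = 881/21
  p_4/q_4 = 73081/1742
  p_5/q_5 = 73962/1763
  p_6/q_6 = 1478359/35239
q_5 = 1763 ≤ 3843 < 35239 = q_6, so the answer is 73962/1763.

73962/1763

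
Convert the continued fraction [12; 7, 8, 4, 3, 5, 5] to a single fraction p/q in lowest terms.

254791/20987

Fold from the inside: start with 5/1.
  5 + 1/5 = 26/5
  3 + 5/26 = 83/26
  4 + 26/83 = 358/83
  8 + 83/358 = 2947/358
  7 + 358/2947 = 20987/2947
  12 + 2947/20987 = 254791/20987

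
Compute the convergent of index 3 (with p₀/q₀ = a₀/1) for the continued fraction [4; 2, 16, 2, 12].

Using pₖ = aₖpₖ₋₁ + pₖ₋₂, qₖ = aₖqₖ₋₁ + qₖ₋₂ (with p₋₁=1, p₋₂=0, q₋₁=0, q₋₂=1):
  k=0: a=4, p=4, q=1
  k=1: a=2, p=9, q=2
  k=2: a=16, p=148, q=33
  k=3: a=2, p=305, q=68

305/68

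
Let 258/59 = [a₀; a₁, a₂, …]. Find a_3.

258 = 4·59 + 22   →  a_0 = 4
59 = 2·22 + 15   →  a_1 = 2
22 = 1·15 + 7   →  a_2 = 1
15 = 2·7 + 1   →  a_3 = 2

2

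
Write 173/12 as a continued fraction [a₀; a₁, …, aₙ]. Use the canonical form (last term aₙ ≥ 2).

173 = 14·12 + 5
12 = 2·5 + 2
5 = 2·2 + 1
2 = 2·1 + 0  (stop)
So 173/12 = [14; 2, 2, 2].

[14; 2, 2, 2]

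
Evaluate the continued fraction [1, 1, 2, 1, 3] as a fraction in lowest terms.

26/15

Fold from the inside: start with 3/1.
  1 + 1/3 = 4/3
  2 + 3/4 = 11/4
  1 + 4/11 = 15/11
  1 + 11/15 = 26/15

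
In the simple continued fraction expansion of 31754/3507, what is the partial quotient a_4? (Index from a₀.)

3

31754 = 9·3507 + 191   →  a_0 = 9
3507 = 18·191 + 69   →  a_1 = 18
191 = 2·69 + 53   →  a_2 = 2
69 = 1·53 + 16   →  a_3 = 1
53 = 3·16 + 5   →  a_4 = 3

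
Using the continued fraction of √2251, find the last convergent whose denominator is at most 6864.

√2251 = [47; 2, 4, 47, 4, 2, 94, …] (period length 6).
Convergents:
  p_0/q_0 = 47/1
  p_1/q_1 = 95/2
  p_2/q_2 = 427/9
  p_3/q_3 = 20164/425
  p_4/q_4 = 81083/1709
  p_5/q_5 = 182330/3843
  p_6/q_6 = 17220103/362951
q_5 = 3843 ≤ 6864 < 362951 = q_6, so the answer is 182330/3843.

182330/3843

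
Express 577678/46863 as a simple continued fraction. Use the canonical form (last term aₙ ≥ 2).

[12; 3, 17, 12, 3, 2, 10]

577678 = 12*46863 + 15322
46863 = 3*15322 + 897
15322 = 17*897 + 73
897 = 12*73 + 21
73 = 3*21 + 10
21 = 2*10 + 1
10 = 10*1 + 0  (stop)
So 577678/46863 = [12; 3, 17, 12, 3, 2, 10].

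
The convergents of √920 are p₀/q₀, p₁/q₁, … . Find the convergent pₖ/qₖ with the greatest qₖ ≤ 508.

5490/181

√920 = [30; 3, 60, …] (period length 2).
Convergents:
  p_0/q_0 = 30/1
  p_1/q_1 = 91/3
  p_2/q_2 = 5490/181
  p_3/q_3 = 16561/546
q_2 = 181 ≤ 508 < 546 = q_3, so the answer is 5490/181.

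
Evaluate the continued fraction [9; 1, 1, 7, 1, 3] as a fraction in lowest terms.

629/66

Fold from the inside: start with 3/1.
  1 + 1/3 = 4/3
  7 + 3/4 = 31/4
  1 + 4/31 = 35/31
  1 + 31/35 = 66/35
  9 + 35/66 = 629/66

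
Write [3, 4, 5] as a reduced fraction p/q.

68/21

Fold from the inside: start with 5/1.
  4 + 1/5 = 21/5
  3 + 5/21 = 68/21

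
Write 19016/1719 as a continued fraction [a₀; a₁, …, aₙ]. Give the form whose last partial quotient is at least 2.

19016 = 11*1719 + 107
1719 = 16*107 + 7
107 = 15*7 + 2
7 = 3*2 + 1
2 = 2*1 + 0  (stop)
So 19016/1719 = [11; 16, 15, 3, 2].

[11; 16, 15, 3, 2]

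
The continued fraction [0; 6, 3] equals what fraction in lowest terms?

3/19

Using pₖ = aₖpₖ₋₁ + pₖ₋₂ and qₖ = aₖqₖ₋₁ + qₖ₋₂:
  k=0: a=0, p=0, q=1
  k=1: a=6, p=1, q=6
  k=2: a=3, p=3, q=19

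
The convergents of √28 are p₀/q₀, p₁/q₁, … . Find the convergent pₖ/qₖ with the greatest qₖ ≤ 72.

127/24

√28 = [5; 3, 2, 3, 10, …] (period length 4).
Convergents:
  p_0/q_0 = 5/1
  p_1/q_1 = 16/3
  p_2/q_2 = 37/7
  p_3/q_3 = 127/24
  p_4/q_4 = 1307/247
q_3 = 24 ≤ 72 < 247 = q_4, so the answer is 127/24.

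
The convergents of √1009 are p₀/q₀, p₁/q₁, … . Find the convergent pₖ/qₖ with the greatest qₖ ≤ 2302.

34433/1084

√1009 = [31; 1, 3, 3, 1, 62, …] (period length 5).
Convergents:
  p_0/q_0 = 31/1
  p_1/q_1 = 32/1
  p_2/q_2 = 127/4
  p_3/q_3 = 413/13
  p_4/q_4 = 540/17
  p_5/q_5 = 33893/1067
  p_6/q_6 = 34433/1084
  p_7/q_7 = 137192/4319
q_6 = 1084 ≤ 2302 < 4319 = q_7, so the answer is 34433/1084.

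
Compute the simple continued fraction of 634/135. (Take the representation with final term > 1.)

[4; 1, 2, 3, 2, 2, 2]

634 = 4·135 + 94
135 = 1·94 + 41
94 = 2·41 + 12
41 = 3·12 + 5
12 = 2·5 + 2
5 = 2·2 + 1
2 = 2·1 + 0  (stop)
So 634/135 = [4; 1, 2, 3, 2, 2, 2].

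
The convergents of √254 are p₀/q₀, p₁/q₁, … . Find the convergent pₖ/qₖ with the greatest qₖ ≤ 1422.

√254 = [15; 1, 14, 1, 30, …] (period length 4).
Convergents:
  p_0/q_0 = 15/1
  p_1/q_1 = 16/1
  p_2/q_2 = 239/15
  p_3/q_3 = 255/16
  p_4/q_4 = 7889/495
  p_5/q_5 = 8144/511
  p_6/q_6 = 121905/7649
q_5 = 511 ≤ 1422 < 7649 = q_6, so the answer is 8144/511.

8144/511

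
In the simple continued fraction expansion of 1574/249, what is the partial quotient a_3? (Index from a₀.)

1574 = 6·249 + 80   →  a_0 = 6
249 = 3·80 + 9   →  a_1 = 3
80 = 8·9 + 8   →  a_2 = 8
9 = 1·8 + 1   →  a_3 = 1

1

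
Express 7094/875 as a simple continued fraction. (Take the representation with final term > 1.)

7094 = 8·875 + 94
875 = 9·94 + 29
94 = 3·29 + 7
29 = 4·7 + 1
7 = 7·1 + 0  (stop)
So 7094/875 = [8; 9, 3, 4, 7].

[8; 9, 3, 4, 7]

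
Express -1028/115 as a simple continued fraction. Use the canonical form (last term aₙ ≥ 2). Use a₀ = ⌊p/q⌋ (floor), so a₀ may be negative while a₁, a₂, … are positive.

-1028 = -9·115 + 7
115 = 16·7 + 3
7 = 2·3 + 1
3 = 3·1 + 0  (stop)
So -1028/115 = [-9; 16, 2, 3].

[-9; 16, 2, 3]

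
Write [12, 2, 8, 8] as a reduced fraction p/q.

1721/138

Using pₖ = aₖpₖ₋₁ + pₖ₋₂ and qₖ = aₖqₖ₋₁ + qₖ₋₂:
  k=0: a=12, p=12, q=1
  k=1: a=2, p=25, q=2
  k=2: a=8, p=212, q=17
  k=3: a=8, p=1721, q=138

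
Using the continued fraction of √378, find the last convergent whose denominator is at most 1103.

8749/450

√378 = [19; 2, 3, 1, 4, 1, 3, 2, 38, …] (period length 8).
Convergents:
  p_0/q_0 = 19/1
  p_1/q_1 = 39/2
  p_2/q_2 = 136/7
  p_3/q_3 = 175/9
  p_4/q_4 = 836/43
  p_5/q_5 = 1011/52
  p_6/q_6 = 3869/199
  p_7/q_7 = 8749/450
  p_8/q_8 = 336331/17299
q_7 = 450 ≤ 1103 < 17299 = q_8, so the answer is 8749/450.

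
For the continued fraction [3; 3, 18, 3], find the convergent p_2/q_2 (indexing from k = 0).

183/55

Using pₖ = aₖpₖ₋₁ + pₖ₋₂, qₖ = aₖqₖ₋₁ + qₖ₋₂ (with p₋₁=1, p₋₂=0, q₋₁=0, q₋₂=1):
  k=0: a=3, p=3, q=1
  k=1: a=3, p=10, q=3
  k=2: a=18, p=183, q=55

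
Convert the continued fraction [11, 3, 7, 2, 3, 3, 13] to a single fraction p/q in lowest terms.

80716/7131

Fold from the inside: start with 13/1.
  3 + 1/13 = 40/13
  3 + 13/40 = 133/40
  2 + 40/133 = 306/133
  7 + 133/306 = 2275/306
  3 + 306/2275 = 7131/2275
  11 + 2275/7131 = 80716/7131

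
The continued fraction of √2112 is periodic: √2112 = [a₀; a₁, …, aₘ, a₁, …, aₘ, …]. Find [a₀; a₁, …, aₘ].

a₀ = ⌊√2112⌋ = 45.
With m₀=0, d₀=1 and mₖ₊₁ = dₖaₖ − mₖ, dₖ₊₁ = (n − mₖ₊₁²)/dₖ, aₖ₊₁ = ⌊(a₀+mₖ₊₁)/dₖ₊₁⌋:
  k=1: m=45, d=87, a=1
  k=2: m=42, d=4, a=21
  k=3: m=42, d=87, a=1
  k=4: m=45, d=1, a=90
d=1 and a=2a₀=90 at k=4, so the next step gives (m, d) = (45, 87) again — its k=1 value — and the period has length 4.

[45; 1, 21, 1, 90]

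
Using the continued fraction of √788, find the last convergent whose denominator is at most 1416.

√788 = [28; 14, 56, …] (period length 2).
Convergents:
  p_0/q_0 = 28/1
  p_1/q_1 = 393/14
  p_2/q_2 = 22036/785
  p_3/q_3 = 308897/11004
q_2 = 785 ≤ 1416 < 11004 = q_3, so the answer is 22036/785.

22036/785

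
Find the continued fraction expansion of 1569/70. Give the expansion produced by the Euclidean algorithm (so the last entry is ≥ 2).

1569 = 22*70 + 29
70 = 2*29 + 12
29 = 2*12 + 5
12 = 2*5 + 2
5 = 2*2 + 1
2 = 2*1 + 0  (stop)
So 1569/70 = [22; 2, 2, 2, 2, 2].

[22; 2, 2, 2, 2, 2]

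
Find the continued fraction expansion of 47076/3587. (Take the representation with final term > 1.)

47076 = 13*3587 + 445
3587 = 8*445 + 27
445 = 16*27 + 13
27 = 2*13 + 1
13 = 13*1 + 0  (stop)
So 47076/3587 = [13; 8, 16, 2, 13].

[13; 8, 16, 2, 13]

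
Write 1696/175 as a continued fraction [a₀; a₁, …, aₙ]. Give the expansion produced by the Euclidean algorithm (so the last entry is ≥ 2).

1696 = 9×175 + 121
175 = 1×121 + 54
121 = 2×54 + 13
54 = 4×13 + 2
13 = 6×2 + 1
2 = 2×1 + 0  (stop)
So 1696/175 = [9; 1, 2, 4, 6, 2].

[9; 1, 2, 4, 6, 2]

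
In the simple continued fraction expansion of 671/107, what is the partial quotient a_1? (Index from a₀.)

3

671 = 6·107 + 29   →  a_0 = 6
107 = 3·29 + 20   →  a_1 = 3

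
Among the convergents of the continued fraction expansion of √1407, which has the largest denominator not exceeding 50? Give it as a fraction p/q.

√1407 = [37; 1, 1, 24, 1, 1, 74, …] (period length 6).
Convergents:
  p_0/q_0 = 37/1
  p_1/q_1 = 38/1
  p_2/q_2 = 75/2
  p_3/q_3 = 1838/49
  p_4/q_4 = 1913/51
q_3 = 49 ≤ 50 < 51 = q_4, so the answer is 1838/49.

1838/49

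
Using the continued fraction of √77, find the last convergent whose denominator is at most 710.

√77 = [8; 1, 3, 2, 3, 1, 16, …] (period length 6).
Convergents:
  p_0/q_0 = 8/1
  p_1/q_1 = 9/1
  p_2/q_2 = 35/4
  p_3/q_3 = 79/9
  p_4/q_4 = 272/31
  p_5/q_5 = 351/40
  p_6/q_6 = 5888/671
  p_7/q_7 = 6239/711
q_6 = 671 ≤ 710 < 711 = q_7, so the answer is 5888/671.

5888/671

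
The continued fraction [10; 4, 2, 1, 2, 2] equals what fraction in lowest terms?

849/83

Using pₖ = aₖpₖ₋₁ + pₖ₋₂ and qₖ = aₖqₖ₋₁ + qₖ₋₂:
  k=0: a=10, p=10, q=1
  k=1: a=4, p=41, q=4
  k=2: a=2, p=92, q=9
  k=3: a=1, p=133, q=13
  k=4: a=2, p=358, q=35
  k=5: a=2, p=849, q=83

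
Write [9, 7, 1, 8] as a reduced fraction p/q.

648/71

Using pₖ = aₖpₖ₋₁ + pₖ₋₂ and qₖ = aₖqₖ₋₁ + qₖ₋₂:
  k=0: a=9, p=9, q=1
  k=1: a=7, p=64, q=7
  k=2: a=1, p=73, q=8
  k=3: a=8, p=648, q=71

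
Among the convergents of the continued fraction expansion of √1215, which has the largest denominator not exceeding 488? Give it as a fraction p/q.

16801/482

√1215 = [34; 1, 5, 1, 68, …] (period length 4).
Convergents:
  p_0/q_0 = 34/1
  p_1/q_1 = 35/1
  p_2/q_2 = 209/6
  p_3/q_3 = 244/7
  p_4/q_4 = 16801/482
  p_5/q_5 = 17045/489
q_4 = 482 ≤ 488 < 489 = q_5, so the answer is 16801/482.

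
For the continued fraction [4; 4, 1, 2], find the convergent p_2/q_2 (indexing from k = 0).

Using pₖ = aₖpₖ₋₁ + pₖ₋₂, qₖ = aₖqₖ₋₁ + qₖ₋₂ (with p₋₁=1, p₋₂=0, q₋₁=0, q₋₂=1):
  k=0: a=4, p=4, q=1
  k=1: a=4, p=17, q=4
  k=2: a=1, p=21, q=5

21/5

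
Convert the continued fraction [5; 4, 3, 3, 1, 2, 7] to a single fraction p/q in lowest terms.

Fold from the inside: start with 7/1.
  2 + 1/7 = 15/7
  1 + 7/15 = 22/15
  3 + 15/22 = 81/22
  3 + 22/81 = 265/81
  4 + 81/265 = 1141/265
  5 + 265/1141 = 5970/1141

5970/1141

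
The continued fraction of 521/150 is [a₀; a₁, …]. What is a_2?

8

521 = 3·150 + 71   →  a_0 = 3
150 = 2·71 + 8   →  a_1 = 2
71 = 8·8 + 7   →  a_2 = 8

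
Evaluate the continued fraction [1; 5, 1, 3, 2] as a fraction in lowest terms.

61/52

Using pₖ = aₖpₖ₋₁ + pₖ₋₂ and qₖ = aₖqₖ₋₁ + qₖ₋₂:
  k=0: a=1, p=1, q=1
  k=1: a=5, p=6, q=5
  k=2: a=1, p=7, q=6
  k=3: a=3, p=27, q=23
  k=4: a=2, p=61, q=52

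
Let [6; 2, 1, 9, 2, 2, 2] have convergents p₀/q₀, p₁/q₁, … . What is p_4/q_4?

387/61

Using pₖ = aₖpₖ₋₁ + pₖ₋₂, qₖ = aₖqₖ₋₁ + qₖ₋₂ (with p₋₁=1, p₋₂=0, q₋₁=0, q₋₂=1):
  k=0: a=6, p=6, q=1
  k=1: a=2, p=13, q=2
  k=2: a=1, p=19, q=3
  k=3: a=9, p=184, q=29
  k=4: a=2, p=387, q=61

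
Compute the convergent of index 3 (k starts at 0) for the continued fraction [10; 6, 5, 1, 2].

Using pₖ = aₖpₖ₋₁ + pₖ₋₂, qₖ = aₖqₖ₋₁ + qₖ₋₂ (with p₋₁=1, p₋₂=0, q₋₁=0, q₋₂=1):
  k=0: a=10, p=10, q=1
  k=1: a=6, p=61, q=6
  k=2: a=5, p=315, q=31
  k=3: a=1, p=376, q=37

376/37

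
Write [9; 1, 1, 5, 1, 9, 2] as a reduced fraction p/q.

Using pₖ = aₖpₖ₋₁ + pₖ₋₂ and qₖ = aₖqₖ₋₁ + qₖ₋₂:
  k=0: a=9, p=9, q=1
  k=1: a=1, p=10, q=1
  k=2: a=1, p=19, q=2
  k=3: a=5, p=105, q=11
  k=4: a=1, p=124, q=13
  k=5: a=9, p=1221, q=128
  k=6: a=2, p=2566, q=269

2566/269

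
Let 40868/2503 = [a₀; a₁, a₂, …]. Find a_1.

3

40868 = 16·2503 + 820   →  a_0 = 16
2503 = 3·820 + 43   →  a_1 = 3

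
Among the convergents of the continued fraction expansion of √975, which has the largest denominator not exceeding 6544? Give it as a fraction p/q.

√975 = [31; 4, 2, 4, 62, …] (period length 4).
Convergents:
  p_0/q_0 = 31/1
  p_1/q_1 = 125/4
  p_2/q_2 = 281/9
  p_3/q_3 = 1249/40
  p_4/q_4 = 77719/2489
  p_5/q_5 = 312125/9996
q_4 = 2489 ≤ 6544 < 9996 = q_5, so the answer is 77719/2489.

77719/2489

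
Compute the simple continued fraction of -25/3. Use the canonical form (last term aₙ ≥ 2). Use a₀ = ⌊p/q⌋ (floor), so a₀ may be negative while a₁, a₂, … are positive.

[-9; 1, 2]

-25 = -9×3 + 2
3 = 1×2 + 1
2 = 2×1 + 0  (stop)
So -25/3 = [-9; 1, 2].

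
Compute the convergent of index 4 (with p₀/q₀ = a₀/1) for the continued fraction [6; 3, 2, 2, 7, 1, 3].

Using pₖ = aₖpₖ₋₁ + pₖ₋₂, qₖ = aₖqₖ₋₁ + qₖ₋₂ (with p₋₁=1, p₋₂=0, q₋₁=0, q₋₂=1):
  k=0: a=6, p=6, q=1
  k=1: a=3, p=19, q=3
  k=2: a=2, p=44, q=7
  k=3: a=2, p=107, q=17
  k=4: a=7, p=793, q=126

793/126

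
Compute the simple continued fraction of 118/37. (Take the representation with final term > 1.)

[3; 5, 3, 2]

118 = 3*37 + 7
37 = 5*7 + 2
7 = 3*2 + 1
2 = 2*1 + 0  (stop)
So 118/37 = [3; 5, 3, 2].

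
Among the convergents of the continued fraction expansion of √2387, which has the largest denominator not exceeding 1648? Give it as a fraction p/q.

33467/685

√2387 = [48; 1, 5, 1, 96, …] (period length 4).
Convergents:
  p_0/q_0 = 48/1
  p_1/q_1 = 49/1
  p_2/q_2 = 293/6
  p_3/q_3 = 342/7
  p_4/q_4 = 33125/678
  p_5/q_5 = 33467/685
  p_6/q_6 = 200460/4103
q_5 = 685 ≤ 1648 < 4103 = q_6, so the answer is 33467/685.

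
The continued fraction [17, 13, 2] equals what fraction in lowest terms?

Using pₖ = aₖpₖ₋₁ + pₖ₋₂ and qₖ = aₖqₖ₋₁ + qₖ₋₂:
  k=0: a=17, p=17, q=1
  k=1: a=13, p=222, q=13
  k=2: a=2, p=461, q=27

461/27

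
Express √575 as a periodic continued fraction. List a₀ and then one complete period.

a₀ = ⌊√575⌋ = 23.

[23; 1, 46]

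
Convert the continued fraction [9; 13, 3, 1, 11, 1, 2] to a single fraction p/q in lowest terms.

17924/1975

Fold from the inside: start with 2/1.
  1 + 1/2 = 3/2
  11 + 2/3 = 35/3
  1 + 3/35 = 38/35
  3 + 35/38 = 149/38
  13 + 38/149 = 1975/149
  9 + 149/1975 = 17924/1975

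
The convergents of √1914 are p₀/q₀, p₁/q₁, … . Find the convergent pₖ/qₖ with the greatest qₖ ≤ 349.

15181/347

√1914 = [43; 1, 2, 1, 86, …] (period length 4).
Convergents:
  p_0/q_0 = 43/1
  p_1/q_1 = 44/1
  p_2/q_2 = 131/3
  p_3/q_3 = 175/4
  p_4/q_4 = 15181/347
  p_5/q_5 = 15356/351
q_4 = 347 ≤ 349 < 351 = q_5, so the answer is 15181/347.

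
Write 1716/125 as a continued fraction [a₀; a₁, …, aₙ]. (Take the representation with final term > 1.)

1716 = 13·125 + 91
125 = 1·91 + 34
91 = 2·34 + 23
34 = 1·23 + 11
23 = 2·11 + 1
11 = 11·1 + 0  (stop)
So 1716/125 = [13; 1, 2, 1, 2, 11].

[13; 1, 2, 1, 2, 11]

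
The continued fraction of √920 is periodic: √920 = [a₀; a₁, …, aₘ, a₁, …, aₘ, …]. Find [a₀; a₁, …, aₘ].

[30; 3, 60]

a₀ = ⌊√920⌋ = 30.
With m₀=0, d₀=1 and mₖ₊₁ = dₖaₖ − mₖ, dₖ₊₁ = (n − mₖ₊₁²)/dₖ, aₖ₊₁ = ⌊(a₀+mₖ₊₁)/dₖ₊₁⌋:
  k=1: m=30, d=20, a=3
  k=2: m=30, d=1, a=60
d=1 and a=2a₀=60 at k=2, so the next step gives (m, d) = (30, 20) again — its k=1 value — and the period has length 2.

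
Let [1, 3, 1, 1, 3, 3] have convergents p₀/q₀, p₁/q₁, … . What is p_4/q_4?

Using pₖ = aₖpₖ₋₁ + pₖ₋₂, qₖ = aₖqₖ₋₁ + qₖ₋₂ (with p₋₁=1, p₋₂=0, q₋₁=0, q₋₂=1):
  k=0: a=1, p=1, q=1
  k=1: a=3, p=4, q=3
  k=2: a=1, p=5, q=4
  k=3: a=1, p=9, q=7
  k=4: a=3, p=32, q=25

32/25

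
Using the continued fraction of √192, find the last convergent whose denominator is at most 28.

97/7

√192 = [13; 1, 5, 1, 26, …] (period length 4).
Convergents:
  p_0/q_0 = 13/1
  p_1/q_1 = 14/1
  p_2/q_2 = 83/6
  p_3/q_3 = 97/7
  p_4/q_4 = 2605/188
q_3 = 7 ≤ 28 < 188 = q_4, so the answer is 97/7.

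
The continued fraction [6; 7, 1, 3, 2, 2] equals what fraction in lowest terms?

Using pₖ = aₖpₖ₋₁ + pₖ₋₂ and qₖ = aₖqₖ₋₁ + qₖ₋₂:
  k=0: a=6, p=6, q=1
  k=1: a=7, p=43, q=7
  k=2: a=1, p=49, q=8
  k=3: a=3, p=190, q=31
  k=4: a=2, p=429, q=70
  k=5: a=2, p=1048, q=171

1048/171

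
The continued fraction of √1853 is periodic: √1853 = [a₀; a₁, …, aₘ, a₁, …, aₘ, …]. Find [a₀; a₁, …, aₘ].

[43; 21, 1, 1, 21, 86]

a₀ = ⌊√1853⌋ = 43.
With m₀=0, d₀=1 and mₖ₊₁ = dₖaₖ − mₖ, dₖ₊₁ = (n − mₖ₊₁²)/dₖ, aₖ₊₁ = ⌊(a₀+mₖ₊₁)/dₖ₊₁⌋:
  k=1: m=43, d=4, a=21
  k=2: m=41, d=43, a=1
  k=3: m=2, d=43, a=1
  k=4: m=41, d=4, a=21
  k=5: m=43, d=1, a=86
d=1 and a=2a₀=86 at k=5, so the next step gives (m, d) = (43, 4) again — its k=1 value — and the period has length 5.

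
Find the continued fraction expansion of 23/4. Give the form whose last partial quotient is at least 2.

23 = 5*4 + 3
4 = 1*3 + 1
3 = 3*1 + 0  (stop)
So 23/4 = [5; 1, 3].

[5; 1, 3]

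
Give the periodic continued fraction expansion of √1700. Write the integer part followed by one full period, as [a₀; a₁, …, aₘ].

a₀ = ⌊√1700⌋ = 41.
With m₀=0, d₀=1 and mₖ₊₁ = dₖaₖ − mₖ, dₖ₊₁ = (n − mₖ₊₁²)/dₖ, aₖ₊₁ = ⌊(a₀+mₖ₊₁)/dₖ₊₁⌋:
  k=1: m=41, d=19, a=4
  k=2: m=35, d=25, a=3
  k=3: m=40, d=4, a=20
  k=4: m=40, d=25, a=3
  k=5: m=35, d=19, a=4
  k=6: m=41, d=1, a=82
d=1 and a=2a₀=82 at k=6, so the next step gives (m, d) = (41, 19) again — its k=1 value — and the period has length 6.

[41; 4, 3, 20, 3, 4, 82]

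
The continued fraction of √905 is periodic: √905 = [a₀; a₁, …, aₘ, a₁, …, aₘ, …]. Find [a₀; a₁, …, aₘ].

a₀ = ⌊√905⌋ = 30.
With m₀=0, d₀=1 and mₖ₊₁ = dₖaₖ − mₖ, dₖ₊₁ = (n − mₖ₊₁²)/dₖ, aₖ₊₁ = ⌊(a₀+mₖ₊₁)/dₖ₊₁⌋:
  k=1: m=30, d=5, a=12
  k=2: m=30, d=1, a=60
d=1 and a=2a₀=60 at k=2, so the next step gives (m, d) = (30, 5) again — its k=1 value — and the period has length 2.

[30; 12, 60]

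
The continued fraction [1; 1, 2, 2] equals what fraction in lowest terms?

12/7

Using pₖ = aₖpₖ₋₁ + pₖ₋₂ and qₖ = aₖqₖ₋₁ + qₖ₋₂:
  k=0: a=1, p=1, q=1
  k=1: a=1, p=2, q=1
  k=2: a=2, p=5, q=3
  k=3: a=2, p=12, q=7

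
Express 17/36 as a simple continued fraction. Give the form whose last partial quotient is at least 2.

[0; 2, 8, 2]

17 = 0×36 + 17
36 = 2×17 + 2
17 = 8×2 + 1
2 = 2×1 + 0  (stop)
So 17/36 = [0; 2, 8, 2].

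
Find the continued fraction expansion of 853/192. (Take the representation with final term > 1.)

[4; 2, 3, 1, 6, 3]

853 = 4*192 + 85
192 = 2*85 + 22
85 = 3*22 + 19
22 = 1*19 + 3
19 = 6*3 + 1
3 = 3*1 + 0  (stop)
So 853/192 = [4; 2, 3, 1, 6, 3].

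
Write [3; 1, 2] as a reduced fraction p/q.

Using pₖ = aₖpₖ₋₁ + pₖ₋₂ and qₖ = aₖqₖ₋₁ + qₖ₋₂:
  k=0: a=3, p=3, q=1
  k=1: a=1, p=4, q=1
  k=2: a=2, p=11, q=3

11/3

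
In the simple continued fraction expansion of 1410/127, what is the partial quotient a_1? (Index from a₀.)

1410 = 11·127 + 13   →  a_0 = 11
127 = 9·13 + 10   →  a_1 = 9

9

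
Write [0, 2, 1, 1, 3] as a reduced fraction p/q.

7/18

Using pₖ = aₖpₖ₋₁ + pₖ₋₂ and qₖ = aₖqₖ₋₁ + qₖ₋₂:
  k=0: a=0, p=0, q=1
  k=1: a=2, p=1, q=2
  k=2: a=1, p=1, q=3
  k=3: a=1, p=2, q=5
  k=4: a=3, p=7, q=18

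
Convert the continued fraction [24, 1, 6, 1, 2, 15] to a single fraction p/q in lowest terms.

Using pₖ = aₖpₖ₋₁ + pₖ₋₂ and qₖ = aₖqₖ₋₁ + qₖ₋₂:
  k=0: a=24, p=24, q=1
  k=1: a=1, p=25, q=1
  k=2: a=6, p=174, q=7
  k=3: a=1, p=199, q=8
  k=4: a=2, p=572, q=23
  k=5: a=15, p=8779, q=353

8779/353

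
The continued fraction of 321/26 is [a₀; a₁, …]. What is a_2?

1

321 = 12·26 + 9   →  a_0 = 12
26 = 2·9 + 8   →  a_1 = 2
9 = 1·8 + 1   →  a_2 = 1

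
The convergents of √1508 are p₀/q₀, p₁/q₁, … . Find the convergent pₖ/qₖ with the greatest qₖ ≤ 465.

17902/461

√1508 = [38; 1, 4, 1, 76, …] (period length 4).
Convergents:
  p_0/q_0 = 38/1
  p_1/q_1 = 39/1
  p_2/q_2 = 194/5
  p_3/q_3 = 233/6
  p_4/q_4 = 17902/461
  p_5/q_5 = 18135/467
q_4 = 461 ≤ 465 < 467 = q_5, so the answer is 17902/461.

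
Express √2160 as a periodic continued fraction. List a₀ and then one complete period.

[46; 2, 9, 1, 4, 1, 9, 2, 92]

a₀ = ⌊√2160⌋ = 46.
With m₀=0, d₀=1 and mₖ₊₁ = dₖaₖ − mₖ, dₖ₊₁ = (n − mₖ₊₁²)/dₖ, aₖ₊₁ = ⌊(a₀+mₖ₊₁)/dₖ₊₁⌋:
  k=1: m=46, d=44, a=2
  k=2: m=42, d=9, a=9
  k=3: m=39, d=71, a=1
  k=4: m=32, d=16, a=4
  k=5: m=32, d=71, a=1
  k=6: m=39, d=9, a=9
  k=7: m=42, d=44, a=2
  k=8: m=46, d=1, a=92
d=1 and a=2a₀=92 at k=8, so the next step gives (m, d) = (46, 44) again — its k=1 value — and the period has length 8.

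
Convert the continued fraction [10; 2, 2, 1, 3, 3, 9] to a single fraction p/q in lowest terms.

Using pₖ = aₖpₖ₋₁ + pₖ₋₂ and qₖ = aₖqₖ₋₁ + qₖ₋₂:
  k=0: a=10, p=10, q=1
  k=1: a=2, p=21, q=2
  k=2: a=2, p=52, q=5
  k=3: a=1, p=73, q=7
  k=4: a=3, p=271, q=26
  k=5: a=3, p=886, q=85
  k=6: a=9, p=8245, q=791

8245/791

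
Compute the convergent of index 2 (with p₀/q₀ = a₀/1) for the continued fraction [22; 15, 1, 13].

353/16

Using pₖ = aₖpₖ₋₁ + pₖ₋₂, qₖ = aₖqₖ₋₁ + qₖ₋₂ (with p₋₁=1, p₋₂=0, q₋₁=0, q₋₂=1):
  k=0: a=22, p=22, q=1
  k=1: a=15, p=331, q=15
  k=2: a=1, p=353, q=16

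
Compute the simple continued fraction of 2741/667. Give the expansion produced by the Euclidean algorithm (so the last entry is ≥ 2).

2741 = 4*667 + 73
667 = 9*73 + 10
73 = 7*10 + 3
10 = 3*3 + 1
3 = 3*1 + 0  (stop)
So 2741/667 = [4; 9, 7, 3, 3].

[4; 9, 7, 3, 3]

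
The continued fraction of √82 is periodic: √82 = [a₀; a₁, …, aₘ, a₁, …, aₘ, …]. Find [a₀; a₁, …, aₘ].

a₀ = ⌊√82⌋ = 9.
With m₀=0, d₀=1 and mₖ₊₁ = dₖaₖ − mₖ, dₖ₊₁ = (n − mₖ₊₁²)/dₖ, aₖ₊₁ = ⌊(a₀+mₖ₊₁)/dₖ₊₁⌋:
  k=1: m=9, d=1, a=18
d=1 and a=2a₀=18 at k=1, so the next step gives (m, d) = (9, 1) again — its k=1 value — and the period has length 1.

[9; 18]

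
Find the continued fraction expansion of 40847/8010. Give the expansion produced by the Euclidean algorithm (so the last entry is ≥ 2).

40847 = 5*8010 + 797
8010 = 10*797 + 40
797 = 19*40 + 37
40 = 1*37 + 3
37 = 12*3 + 1
3 = 3*1 + 0  (stop)
So 40847/8010 = [5; 10, 19, 1, 12, 3].

[5; 10, 19, 1, 12, 3]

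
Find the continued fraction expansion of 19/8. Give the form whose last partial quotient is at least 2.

[2; 2, 1, 2]

19 = 2·8 + 3
8 = 2·3 + 2
3 = 1·2 + 1
2 = 2·1 + 0  (stop)
So 19/8 = [2; 2, 1, 2].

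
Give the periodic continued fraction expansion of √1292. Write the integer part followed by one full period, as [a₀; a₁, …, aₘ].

[35; 1, 16, 1, 70]

a₀ = ⌊√1292⌋ = 35.
With m₀=0, d₀=1 and mₖ₊₁ = dₖaₖ − mₖ, dₖ₊₁ = (n − mₖ₊₁²)/dₖ, aₖ₊₁ = ⌊(a₀+mₖ₊₁)/dₖ₊₁⌋:
  k=1: m=35, d=67, a=1
  k=2: m=32, d=4, a=16
  k=3: m=32, d=67, a=1
  k=4: m=35, d=1, a=70
d=1 and a=2a₀=70 at k=4, so the next step gives (m, d) = (35, 67) again — its k=1 value — and the period has length 4.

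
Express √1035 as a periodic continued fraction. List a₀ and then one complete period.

a₀ = ⌊√1035⌋ = 32.
With m₀=0, d₀=1 and mₖ₊₁ = dₖaₖ − mₖ, dₖ₊₁ = (n − mₖ₊₁²)/dₖ, aₖ₊₁ = ⌊(a₀+mₖ₊₁)/dₖ₊₁⌋:
  k=1: m=32, d=11, a=5
  k=2: m=23, d=46, a=1
  k=3: m=23, d=11, a=5
  k=4: m=32, d=1, a=64
d=1 and a=2a₀=64 at k=4, so the next step gives (m, d) = (32, 11) again — its k=1 value — and the period has length 4.

[32; 5, 1, 5, 64]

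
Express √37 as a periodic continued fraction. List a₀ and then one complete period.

a₀ = ⌊√37⌋ = 6.
With m₀=0, d₀=1 and mₖ₊₁ = dₖaₖ − mₖ, dₖ₊₁ = (n − mₖ₊₁²)/dₖ, aₖ₊₁ = ⌊(a₀+mₖ₊₁)/dₖ₊₁⌋:
  k=1: m=6, d=1, a=12
d=1 and a=2a₀=12 at k=1, so the next step gives (m, d) = (6, 1) again — its k=1 value — and the period has length 1.

[6; 12]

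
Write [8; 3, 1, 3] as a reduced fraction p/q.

Fold from the inside: start with 3/1.
  1 + 1/3 = 4/3
  3 + 3/4 = 15/4
  8 + 4/15 = 124/15

124/15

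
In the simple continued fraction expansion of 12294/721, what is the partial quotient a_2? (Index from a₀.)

12294 = 17·721 + 37   →  a_0 = 17
721 = 19·37 + 18   →  a_1 = 19
37 = 2·18 + 1   →  a_2 = 2

2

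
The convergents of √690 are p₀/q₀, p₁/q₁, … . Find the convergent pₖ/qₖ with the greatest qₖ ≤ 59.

√690 = [26; 3, 1, 2, 1, 3, 52, …] (period length 6).
Convergents:
  p_0/q_0 = 26/1
  p_1/q_1 = 79/3
  p_2/q_2 = 105/4
  p_3/q_3 = 289/11
  p_4/q_4 = 394/15
  p_5/q_5 = 1471/56
  p_6/q_6 = 76886/2927
q_5 = 56 ≤ 59 < 2927 = q_6, so the answer is 1471/56.

1471/56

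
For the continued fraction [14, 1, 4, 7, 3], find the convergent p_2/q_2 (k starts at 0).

74/5

Using pₖ = aₖpₖ₋₁ + pₖ₋₂, qₖ = aₖqₖ₋₁ + qₖ₋₂ (with p₋₁=1, p₋₂=0, q₋₁=0, q₋₂=1):
  k=0: a=14, p=14, q=1
  k=1: a=1, p=15, q=1
  k=2: a=4, p=74, q=5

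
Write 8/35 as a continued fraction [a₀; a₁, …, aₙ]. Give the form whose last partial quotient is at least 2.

8 = 0×35 + 8
35 = 4×8 + 3
8 = 2×3 + 2
3 = 1×2 + 1
2 = 2×1 + 0  (stop)
So 8/35 = [0; 4, 2, 1, 2].

[0; 4, 2, 1, 2]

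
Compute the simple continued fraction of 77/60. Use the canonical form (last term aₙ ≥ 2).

77 = 1·60 + 17
60 = 3·17 + 9
17 = 1·9 + 8
9 = 1·8 + 1
8 = 8·1 + 0  (stop)
So 77/60 = [1; 3, 1, 1, 8].

[1; 3, 1, 1, 8]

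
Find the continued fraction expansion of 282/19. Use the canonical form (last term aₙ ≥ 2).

[14; 1, 5, 3]

282 = 14×19 + 16
19 = 1×16 + 3
16 = 5×3 + 1
3 = 3×1 + 0  (stop)
So 282/19 = [14; 1, 5, 3].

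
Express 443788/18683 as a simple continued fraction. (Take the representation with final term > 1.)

443788 = 23*18683 + 14079
18683 = 1*14079 + 4604
14079 = 3*4604 + 267
4604 = 17*267 + 65
267 = 4*65 + 7
65 = 9*7 + 2
7 = 3*2 + 1
2 = 2*1 + 0  (stop)
So 443788/18683 = [23; 1, 3, 17, 4, 9, 3, 2].

[23; 1, 3, 17, 4, 9, 3, 2]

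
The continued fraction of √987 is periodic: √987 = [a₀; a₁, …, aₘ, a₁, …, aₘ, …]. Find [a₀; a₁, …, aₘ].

[31; 2, 2, 2, 62]

a₀ = ⌊√987⌋ = 31.
With m₀=0, d₀=1 and mₖ₊₁ = dₖaₖ − mₖ, dₖ₊₁ = (n − mₖ₊₁²)/dₖ, aₖ₊₁ = ⌊(a₀+mₖ₊₁)/dₖ₊₁⌋:
  k=1: m=31, d=26, a=2
  k=2: m=21, d=21, a=2
  k=3: m=21, d=26, a=2
  k=4: m=31, d=1, a=62
d=1 and a=2a₀=62 at k=4, so the next step gives (m, d) = (31, 26) again — its k=1 value — and the period has length 4.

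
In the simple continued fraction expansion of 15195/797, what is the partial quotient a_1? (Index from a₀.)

15195 = 19·797 + 52   →  a_0 = 19
797 = 15·52 + 17   →  a_1 = 15

15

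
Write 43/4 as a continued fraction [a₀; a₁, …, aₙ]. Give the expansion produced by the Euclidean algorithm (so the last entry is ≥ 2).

[10; 1, 3]

43 = 10×4 + 3
4 = 1×3 + 1
3 = 3×1 + 0  (stop)
So 43/4 = [10; 1, 3].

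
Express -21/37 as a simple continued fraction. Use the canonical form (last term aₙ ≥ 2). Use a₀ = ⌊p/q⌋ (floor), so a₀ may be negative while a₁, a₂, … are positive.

-21 = -1*37 + 16
37 = 2*16 + 5
16 = 3*5 + 1
5 = 5*1 + 0  (stop)
So -21/37 = [-1; 2, 3, 5].

[-1; 2, 3, 5]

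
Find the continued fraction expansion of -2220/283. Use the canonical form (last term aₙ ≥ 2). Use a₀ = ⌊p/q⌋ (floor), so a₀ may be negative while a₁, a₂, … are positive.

-2220 = -8×283 + 44
283 = 6×44 + 19
44 = 2×19 + 6
19 = 3×6 + 1
6 = 6×1 + 0  (stop)
So -2220/283 = [-8; 6, 2, 3, 6].

[-8; 6, 2, 3, 6]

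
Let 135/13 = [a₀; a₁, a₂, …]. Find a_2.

135 = 10·13 + 5   →  a_0 = 10
13 = 2·5 + 3   →  a_1 = 2
5 = 1·3 + 2   →  a_2 = 1

1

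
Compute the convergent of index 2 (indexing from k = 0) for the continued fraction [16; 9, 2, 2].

306/19

Using pₖ = aₖpₖ₋₁ + pₖ₋₂, qₖ = aₖqₖ₋₁ + qₖ₋₂ (with p₋₁=1, p₋₂=0, q₋₁=0, q₋₂=1):
  k=0: a=16, p=16, q=1
  k=1: a=9, p=145, q=9
  k=2: a=2, p=306, q=19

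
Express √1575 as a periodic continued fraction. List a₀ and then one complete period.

[39; 1, 2, 5, 2, 1, 78]

a₀ = ⌊√1575⌋ = 39.
With m₀=0, d₀=1 and mₖ₊₁ = dₖaₖ − mₖ, dₖ₊₁ = (n − mₖ₊₁²)/dₖ, aₖ₊₁ = ⌊(a₀+mₖ₊₁)/dₖ₊₁⌋:
  k=1: m=39, d=54, a=1
  k=2: m=15, d=25, a=2
  k=3: m=35, d=14, a=5
  k=4: m=35, d=25, a=2
  k=5: m=15, d=54, a=1
  k=6: m=39, d=1, a=78
d=1 and a=2a₀=78 at k=6, so the next step gives (m, d) = (39, 54) again — its k=1 value — and the period has length 6.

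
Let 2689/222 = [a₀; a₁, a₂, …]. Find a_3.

2689 = 12·222 + 25   →  a_0 = 12
222 = 8·25 + 22   →  a_1 = 8
25 = 1·22 + 3   →  a_2 = 1
22 = 7·3 + 1   →  a_3 = 7

7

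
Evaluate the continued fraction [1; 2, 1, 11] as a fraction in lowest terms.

47/35

Fold from the inside: start with 11/1.
  1 + 1/11 = 12/11
  2 + 11/12 = 35/12
  1 + 12/35 = 47/35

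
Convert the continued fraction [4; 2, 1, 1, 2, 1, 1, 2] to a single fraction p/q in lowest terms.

Using pₖ = aₖpₖ₋₁ + pₖ₋₂ and qₖ = aₖqₖ₋₁ + qₖ₋₂:
  k=0: a=4, p=4, q=1
  k=1: a=2, p=9, q=2
  k=2: a=1, p=13, q=3
  k=3: a=1, p=22, q=5
  k=4: a=2, p=57, q=13
  k=5: a=1, p=79, q=18
  k=6: a=1, p=136, q=31
  k=7: a=2, p=351, q=80

351/80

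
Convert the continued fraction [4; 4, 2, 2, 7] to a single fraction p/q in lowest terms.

Fold from the inside: start with 7/1.
  2 + 1/7 = 15/7
  2 + 7/15 = 37/15
  4 + 15/37 = 163/37
  4 + 37/163 = 689/163

689/163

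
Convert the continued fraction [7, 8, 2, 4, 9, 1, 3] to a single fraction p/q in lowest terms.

21583/3032

Using pₖ = aₖpₖ₋₁ + pₖ₋₂ and qₖ = aₖqₖ₋₁ + qₖ₋₂:
  k=0: a=7, p=7, q=1
  k=1: a=8, p=57, q=8
  k=2: a=2, p=121, q=17
  k=3: a=4, p=541, q=76
  k=4: a=9, p=4990, q=701
  k=5: a=1, p=5531, q=777
  k=6: a=3, p=21583, q=3032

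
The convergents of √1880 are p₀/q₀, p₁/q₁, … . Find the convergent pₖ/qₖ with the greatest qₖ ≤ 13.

√1880 = [43; 2, 1, 3, 1, 2, 86, …] (period length 6).
Convergents:
  p_0/q_0 = 43/1
  p_1/q_1 = 87/2
  p_2/q_2 = 130/3
  p_3/q_3 = 477/11
  p_4/q_4 = 607/14
q_3 = 11 ≤ 13 < 14 = q_4, so the answer is 477/11.

477/11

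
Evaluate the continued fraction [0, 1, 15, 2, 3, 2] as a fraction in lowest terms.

247/263

Fold from the inside: start with 2/1.
  3 + 1/2 = 7/2
  2 + 2/7 = 16/7
  15 + 7/16 = 247/16
  1 + 16/247 = 263/247
  0 + 247/263 = 247/263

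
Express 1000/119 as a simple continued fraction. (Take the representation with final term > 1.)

1000 = 8·119 + 48
119 = 2·48 + 23
48 = 2·23 + 2
23 = 11·2 + 1
2 = 2·1 + 0  (stop)
So 1000/119 = [8; 2, 2, 11, 2].

[8; 2, 2, 11, 2]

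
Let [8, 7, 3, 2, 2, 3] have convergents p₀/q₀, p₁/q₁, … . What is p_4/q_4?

1009/124

Using pₖ = aₖpₖ₋₁ + pₖ₋₂, qₖ = aₖqₖ₋₁ + qₖ₋₂ (with p₋₁=1, p₋₂=0, q₋₁=0, q₋₂=1):
  k=0: a=8, p=8, q=1
  k=1: a=7, p=57, q=7
  k=2: a=3, p=179, q=22
  k=3: a=2, p=415, q=51
  k=4: a=2, p=1009, q=124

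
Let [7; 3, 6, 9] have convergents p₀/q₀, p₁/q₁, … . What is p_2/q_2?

139/19

Using pₖ = aₖpₖ₋₁ + pₖ₋₂, qₖ = aₖqₖ₋₁ + qₖ₋₂ (with p₋₁=1, p₋₂=0, q₋₁=0, q₋₂=1):
  k=0: a=7, p=7, q=1
  k=1: a=3, p=22, q=3
  k=2: a=6, p=139, q=19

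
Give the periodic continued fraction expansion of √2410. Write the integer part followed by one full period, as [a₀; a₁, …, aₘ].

[49; 10, 1, 8, 1, 10, 98]

a₀ = ⌊√2410⌋ = 49.
With m₀=0, d₀=1 and mₖ₊₁ = dₖaₖ − mₖ, dₖ₊₁ = (n − mₖ₊₁²)/dₖ, aₖ₊₁ = ⌊(a₀+mₖ₊₁)/dₖ₊₁⌋:
  k=1: m=49, d=9, a=10
  k=2: m=41, d=81, a=1
  k=3: m=40, d=10, a=8
  k=4: m=40, d=81, a=1
  k=5: m=41, d=9, a=10
  k=6: m=49, d=1, a=98
d=1 and a=2a₀=98 at k=6, so the next step gives (m, d) = (49, 9) again — its k=1 value — and the period has length 6.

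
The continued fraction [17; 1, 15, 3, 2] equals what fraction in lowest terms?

2045/114

Using pₖ = aₖpₖ₋₁ + pₖ₋₂ and qₖ = aₖqₖ₋₁ + qₖ₋₂:
  k=0: a=17, p=17, q=1
  k=1: a=1, p=18, q=1
  k=2: a=15, p=287, q=16
  k=3: a=3, p=879, q=49
  k=4: a=2, p=2045, q=114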